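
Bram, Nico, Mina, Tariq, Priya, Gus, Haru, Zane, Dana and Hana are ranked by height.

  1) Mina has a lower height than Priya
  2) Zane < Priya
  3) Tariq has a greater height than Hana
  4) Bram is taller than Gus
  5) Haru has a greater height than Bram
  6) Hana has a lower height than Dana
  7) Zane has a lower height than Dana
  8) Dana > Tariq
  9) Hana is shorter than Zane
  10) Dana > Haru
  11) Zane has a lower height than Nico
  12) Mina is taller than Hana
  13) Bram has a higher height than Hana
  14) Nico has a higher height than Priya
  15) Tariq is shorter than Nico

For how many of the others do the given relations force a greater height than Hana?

Directly above Hana: Zane, Mina, Tariq, Bram, Dana.
One step further: Priya, Nico, Haru (8 so far).
Nothing else is reachable above Hana; 8 in all.

8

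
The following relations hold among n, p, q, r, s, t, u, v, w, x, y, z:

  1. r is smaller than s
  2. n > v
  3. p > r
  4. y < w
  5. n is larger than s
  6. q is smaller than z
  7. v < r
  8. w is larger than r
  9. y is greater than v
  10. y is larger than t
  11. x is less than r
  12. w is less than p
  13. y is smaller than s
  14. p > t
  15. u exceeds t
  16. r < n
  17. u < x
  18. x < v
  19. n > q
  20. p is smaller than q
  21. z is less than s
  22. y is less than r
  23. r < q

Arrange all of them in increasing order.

t < u < x < v < y < r < w < p < q < z < s < n

Each adjacent pair is fixed by a given relation: t < u; u < x; x < v; v < y; y < r; r < w; w < p; p < q; q < z; z < s; s < n. Chaining them end to end gives the full order.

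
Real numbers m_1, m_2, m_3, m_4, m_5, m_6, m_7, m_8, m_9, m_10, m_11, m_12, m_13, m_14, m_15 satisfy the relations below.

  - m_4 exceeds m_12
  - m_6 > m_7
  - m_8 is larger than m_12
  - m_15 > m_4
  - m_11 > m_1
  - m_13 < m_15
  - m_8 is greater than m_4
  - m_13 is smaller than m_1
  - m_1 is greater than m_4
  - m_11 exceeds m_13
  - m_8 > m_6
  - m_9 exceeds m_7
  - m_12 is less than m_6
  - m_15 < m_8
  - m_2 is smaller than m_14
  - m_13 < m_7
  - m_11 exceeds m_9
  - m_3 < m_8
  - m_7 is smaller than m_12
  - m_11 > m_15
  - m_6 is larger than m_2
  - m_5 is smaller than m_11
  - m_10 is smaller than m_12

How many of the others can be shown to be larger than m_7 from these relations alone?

From m_7 the given relations immediately reach m_12, m_6, m_9.
From those, m_4, m_8, m_11 — 6 in total.
From those, m_1, m_15 — 8 in total.
No other element is forced above m_7 by the given relations, so the count is 8.

8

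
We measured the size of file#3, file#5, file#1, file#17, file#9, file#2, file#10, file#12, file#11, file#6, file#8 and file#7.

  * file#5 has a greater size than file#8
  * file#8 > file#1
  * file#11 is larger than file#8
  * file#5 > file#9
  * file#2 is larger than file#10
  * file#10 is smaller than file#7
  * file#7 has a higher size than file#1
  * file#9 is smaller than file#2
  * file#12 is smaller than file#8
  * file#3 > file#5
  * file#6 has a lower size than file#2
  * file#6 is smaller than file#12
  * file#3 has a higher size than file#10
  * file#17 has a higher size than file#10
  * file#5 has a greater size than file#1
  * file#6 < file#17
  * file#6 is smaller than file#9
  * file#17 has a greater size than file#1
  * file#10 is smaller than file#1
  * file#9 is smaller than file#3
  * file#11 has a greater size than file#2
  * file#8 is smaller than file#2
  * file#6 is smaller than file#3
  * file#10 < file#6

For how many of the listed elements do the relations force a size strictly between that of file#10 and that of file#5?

The relations place file#10 below file#5. An element lies strictly between them when it is forced above file#10 and also forced below file#5.
Above file#10: {file#1, file#6, file#12, file#9, file#8, file#17, file#2, file#7, file#11, file#3}. Below file#5: {file#1, file#6, file#12, file#9, file#8}.
Intersection: {file#1, file#6, file#12, file#9, file#8} — 5.

5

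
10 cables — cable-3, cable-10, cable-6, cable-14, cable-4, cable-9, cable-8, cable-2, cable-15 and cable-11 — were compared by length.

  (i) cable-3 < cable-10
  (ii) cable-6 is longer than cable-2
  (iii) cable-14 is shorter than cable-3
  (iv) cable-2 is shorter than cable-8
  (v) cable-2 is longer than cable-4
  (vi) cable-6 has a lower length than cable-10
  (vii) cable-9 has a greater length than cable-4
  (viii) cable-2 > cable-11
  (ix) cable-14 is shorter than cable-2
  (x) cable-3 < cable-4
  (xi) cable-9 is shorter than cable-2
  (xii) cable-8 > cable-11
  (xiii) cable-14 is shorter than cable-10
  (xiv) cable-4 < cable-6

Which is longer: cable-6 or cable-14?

cable-14 < cable-3 and cable-3 < cable-4 give cable-14 < cable-4.
Then cable-4 < cable-9 extends the chain to cable-9.
With cable-9 < cable-2: cable-14 < cable-3 < cable-4 < cable-9 < cable-2.
With cable-2 < cable-6: cable-14 < cable-3 < cable-4 < cable-9 < cable-2 < cable-6.
So cable-14 < cable-6; cable-6 is the longer of the two.

cable-6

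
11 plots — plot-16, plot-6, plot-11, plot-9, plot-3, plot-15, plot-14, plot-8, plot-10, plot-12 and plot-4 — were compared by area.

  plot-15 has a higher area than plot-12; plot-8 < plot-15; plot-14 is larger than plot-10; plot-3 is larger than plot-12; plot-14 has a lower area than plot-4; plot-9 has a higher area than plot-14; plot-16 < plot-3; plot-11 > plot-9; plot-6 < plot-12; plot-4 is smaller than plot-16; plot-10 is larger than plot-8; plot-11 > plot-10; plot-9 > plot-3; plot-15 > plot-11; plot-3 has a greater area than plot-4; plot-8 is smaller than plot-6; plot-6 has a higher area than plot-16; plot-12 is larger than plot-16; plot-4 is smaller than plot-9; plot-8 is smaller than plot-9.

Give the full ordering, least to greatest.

The consecutive links are each given: plot-8 < plot-10; plot-10 < plot-14; plot-14 < plot-4; plot-4 < plot-16; plot-16 < plot-6; plot-6 < plot-12; plot-12 < plot-3; plot-3 < plot-9; plot-9 < plot-11; plot-11 < plot-15.

plot-8 < plot-10 < plot-14 < plot-4 < plot-16 < plot-6 < plot-12 < plot-3 < plot-9 < plot-11 < plot-15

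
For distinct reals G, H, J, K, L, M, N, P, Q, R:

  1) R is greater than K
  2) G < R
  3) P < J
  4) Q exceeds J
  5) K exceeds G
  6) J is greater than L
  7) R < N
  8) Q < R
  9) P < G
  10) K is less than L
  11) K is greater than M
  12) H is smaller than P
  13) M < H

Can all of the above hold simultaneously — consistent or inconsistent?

consistent

Every relation is compatible with M < H < P < G < K < L < J < Q < R < N; the set is consistent.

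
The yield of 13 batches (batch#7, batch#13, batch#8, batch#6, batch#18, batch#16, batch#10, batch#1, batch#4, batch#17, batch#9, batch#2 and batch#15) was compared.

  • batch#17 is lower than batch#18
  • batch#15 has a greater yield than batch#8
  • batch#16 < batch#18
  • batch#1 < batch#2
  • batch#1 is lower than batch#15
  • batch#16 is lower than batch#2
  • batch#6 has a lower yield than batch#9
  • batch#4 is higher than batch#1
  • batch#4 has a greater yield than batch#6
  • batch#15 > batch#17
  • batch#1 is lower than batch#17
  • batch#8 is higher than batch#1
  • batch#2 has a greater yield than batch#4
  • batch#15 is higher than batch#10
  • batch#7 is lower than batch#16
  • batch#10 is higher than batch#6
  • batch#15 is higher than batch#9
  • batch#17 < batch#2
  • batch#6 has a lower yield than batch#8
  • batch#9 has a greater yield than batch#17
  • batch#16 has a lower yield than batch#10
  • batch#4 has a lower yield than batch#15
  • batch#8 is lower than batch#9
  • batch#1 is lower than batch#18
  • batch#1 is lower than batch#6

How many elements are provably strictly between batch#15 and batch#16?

1

Chaining upward from batch#16 reaches: batch#2, batch#10, batch#18.
Chaining downward from batch#15 reaches: batch#1, batch#6, batch#7, batch#4, batch#17, batch#8, batch#10, batch#9.
Strictly between batch#16 and batch#15 are those in both lists: batch#10 — 1 element.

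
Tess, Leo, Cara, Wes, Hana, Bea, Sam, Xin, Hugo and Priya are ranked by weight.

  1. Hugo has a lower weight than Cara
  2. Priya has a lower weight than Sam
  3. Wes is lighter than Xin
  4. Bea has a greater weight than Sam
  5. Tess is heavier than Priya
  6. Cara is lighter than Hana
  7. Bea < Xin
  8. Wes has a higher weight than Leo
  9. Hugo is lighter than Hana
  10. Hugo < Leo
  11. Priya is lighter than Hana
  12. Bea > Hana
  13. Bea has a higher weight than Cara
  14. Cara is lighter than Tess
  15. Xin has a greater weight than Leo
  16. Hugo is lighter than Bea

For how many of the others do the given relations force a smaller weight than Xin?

From Xin the given relations immediately reach Bea, Leo, Wes.
From those, Hugo, Cara, Hana, Sam — 7 in total.
From those, Priya — 8 in total.
No other element is forced below Xin by the given relations, so the count is 8.

8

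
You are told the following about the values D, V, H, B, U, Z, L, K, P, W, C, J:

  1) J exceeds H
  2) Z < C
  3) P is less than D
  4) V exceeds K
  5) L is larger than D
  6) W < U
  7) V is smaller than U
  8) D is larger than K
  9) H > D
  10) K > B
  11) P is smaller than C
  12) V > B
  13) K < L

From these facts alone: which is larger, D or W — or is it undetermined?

undetermined

Following every chain through W: above W we get U.
D is not reached, and no chain runs the other way from D to W.
So the given relations leave the order of W and D undetermined.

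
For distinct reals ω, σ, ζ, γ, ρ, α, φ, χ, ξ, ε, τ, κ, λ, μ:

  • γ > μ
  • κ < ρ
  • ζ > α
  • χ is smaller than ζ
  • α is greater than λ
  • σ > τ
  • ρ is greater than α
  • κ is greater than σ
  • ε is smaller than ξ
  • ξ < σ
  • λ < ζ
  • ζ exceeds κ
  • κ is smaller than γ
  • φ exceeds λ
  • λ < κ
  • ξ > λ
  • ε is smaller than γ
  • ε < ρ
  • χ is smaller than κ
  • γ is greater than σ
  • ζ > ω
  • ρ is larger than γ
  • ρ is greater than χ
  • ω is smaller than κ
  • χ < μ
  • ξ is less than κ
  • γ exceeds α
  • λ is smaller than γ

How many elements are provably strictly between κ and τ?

The relations place τ below κ. An element lies strictly between them when it is forced above τ and also forced below κ.
Above τ: {σ, γ, ζ, ρ}. Below κ: {λ, ω, χ, ε, ξ, σ}.
Intersection: {σ} — 1.

1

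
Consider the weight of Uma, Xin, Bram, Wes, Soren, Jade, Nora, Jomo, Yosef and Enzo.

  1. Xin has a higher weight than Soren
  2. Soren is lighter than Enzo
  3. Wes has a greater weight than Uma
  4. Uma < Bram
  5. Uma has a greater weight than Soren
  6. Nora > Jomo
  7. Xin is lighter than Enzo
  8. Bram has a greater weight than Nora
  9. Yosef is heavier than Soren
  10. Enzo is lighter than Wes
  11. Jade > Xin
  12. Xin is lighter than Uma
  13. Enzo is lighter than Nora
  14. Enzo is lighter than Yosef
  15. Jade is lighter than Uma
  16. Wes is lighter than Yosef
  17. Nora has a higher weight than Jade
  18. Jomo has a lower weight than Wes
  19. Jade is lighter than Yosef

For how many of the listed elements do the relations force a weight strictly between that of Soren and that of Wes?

4

Chaining upward from Soren reaches: Xin, Jade, Enzo, Uma, Yosef, Nora, Bram.
Chaining downward from Wes reaches: Xin, Jade, Enzo, Uma, Jomo.
Strictly between Soren and Wes are those in both lists: Xin, Jade, Enzo, Uma — 4 elements.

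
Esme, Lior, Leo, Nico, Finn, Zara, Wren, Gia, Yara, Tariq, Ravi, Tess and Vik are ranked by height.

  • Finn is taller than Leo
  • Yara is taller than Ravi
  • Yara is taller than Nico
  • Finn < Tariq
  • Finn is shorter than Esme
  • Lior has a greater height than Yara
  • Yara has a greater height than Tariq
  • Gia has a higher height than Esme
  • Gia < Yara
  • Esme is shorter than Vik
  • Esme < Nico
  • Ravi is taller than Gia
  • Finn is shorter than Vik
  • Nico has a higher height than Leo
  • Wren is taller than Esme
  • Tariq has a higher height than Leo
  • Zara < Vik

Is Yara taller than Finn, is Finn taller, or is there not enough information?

Yara

Finn < Esme < Gia < Ravi < Yara, by transitivity through Esme, Gia, Ravi.
So Yara is taller.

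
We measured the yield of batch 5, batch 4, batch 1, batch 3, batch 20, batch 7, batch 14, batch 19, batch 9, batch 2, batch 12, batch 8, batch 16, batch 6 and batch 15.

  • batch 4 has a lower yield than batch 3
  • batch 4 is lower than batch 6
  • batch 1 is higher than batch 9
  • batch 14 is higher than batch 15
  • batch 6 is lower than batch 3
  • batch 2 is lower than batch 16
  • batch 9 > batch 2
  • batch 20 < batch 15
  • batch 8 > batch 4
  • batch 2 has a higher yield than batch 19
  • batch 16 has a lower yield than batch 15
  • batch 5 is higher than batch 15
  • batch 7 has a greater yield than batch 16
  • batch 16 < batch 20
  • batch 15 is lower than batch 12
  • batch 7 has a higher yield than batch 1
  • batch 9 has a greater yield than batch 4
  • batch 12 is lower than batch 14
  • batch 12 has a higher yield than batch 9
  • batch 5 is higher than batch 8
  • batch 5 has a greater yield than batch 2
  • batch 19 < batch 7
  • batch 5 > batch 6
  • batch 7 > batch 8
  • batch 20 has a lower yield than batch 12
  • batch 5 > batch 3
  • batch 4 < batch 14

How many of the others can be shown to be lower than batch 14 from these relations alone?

8

Directly below batch 14: batch 4, batch 15, batch 12.
One step further: batch 16, batch 20, batch 9 (6 so far).
One step further: batch 2 (7 so far).
One step further: batch 19 (8 so far).
No other element is forced below batch 14 by the given relations, so the count is 8.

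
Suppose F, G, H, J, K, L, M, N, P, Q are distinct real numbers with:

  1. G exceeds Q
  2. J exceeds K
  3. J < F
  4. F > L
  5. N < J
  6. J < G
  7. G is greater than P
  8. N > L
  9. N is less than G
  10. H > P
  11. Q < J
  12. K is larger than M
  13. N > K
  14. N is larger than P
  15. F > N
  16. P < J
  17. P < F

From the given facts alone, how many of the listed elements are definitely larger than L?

4

Directly above L: N, F.
One step further: J, G (4 so far).
No other element is forced above L by the given relations, so the count is 4.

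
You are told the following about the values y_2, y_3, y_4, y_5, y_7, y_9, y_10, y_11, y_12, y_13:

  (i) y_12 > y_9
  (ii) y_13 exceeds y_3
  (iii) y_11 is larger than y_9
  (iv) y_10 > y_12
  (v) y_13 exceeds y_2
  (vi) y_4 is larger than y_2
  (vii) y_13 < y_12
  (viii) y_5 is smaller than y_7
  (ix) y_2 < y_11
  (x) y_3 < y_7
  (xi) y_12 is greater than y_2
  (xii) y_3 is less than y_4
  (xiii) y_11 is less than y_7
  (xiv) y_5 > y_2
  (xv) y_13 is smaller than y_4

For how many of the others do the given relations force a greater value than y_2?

From y_2 the given relations immediately reach y_13, y_11, y_5, y_12, y_4.
From those, y_10, y_7 — 7 in total.
No other element is forced above y_2 by the given relations, so the count is 7.

7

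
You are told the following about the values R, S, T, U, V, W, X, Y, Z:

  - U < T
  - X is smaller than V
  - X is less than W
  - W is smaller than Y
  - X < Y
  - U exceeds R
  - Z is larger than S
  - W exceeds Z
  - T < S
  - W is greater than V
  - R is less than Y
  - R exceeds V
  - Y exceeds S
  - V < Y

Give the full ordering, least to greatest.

X < V < R < U < T < S < Z < W < Y

Nothing is placed below X, so it is least; from there X < V; V < R; R < U; U < T; T < S; S < Z; Z < W; W < Y, each given directly.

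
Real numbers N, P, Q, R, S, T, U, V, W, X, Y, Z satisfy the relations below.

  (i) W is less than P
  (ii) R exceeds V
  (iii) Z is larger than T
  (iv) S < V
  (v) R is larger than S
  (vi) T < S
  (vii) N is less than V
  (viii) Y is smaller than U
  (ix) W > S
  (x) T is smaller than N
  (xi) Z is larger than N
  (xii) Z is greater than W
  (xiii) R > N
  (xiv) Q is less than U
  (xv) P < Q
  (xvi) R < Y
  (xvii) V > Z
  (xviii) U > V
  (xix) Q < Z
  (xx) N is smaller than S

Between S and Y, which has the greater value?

S < W and W < P give S < P.
With P < Q: S < W < P < Q.
Then Q < Z extends the chain to Z.
With Z < V: S < W < P < Q < Z < V.
Then V < R extends the chain to R.
Then R < Y extends the chain to Y.
So S < Y; Y is the larger of the two.

Y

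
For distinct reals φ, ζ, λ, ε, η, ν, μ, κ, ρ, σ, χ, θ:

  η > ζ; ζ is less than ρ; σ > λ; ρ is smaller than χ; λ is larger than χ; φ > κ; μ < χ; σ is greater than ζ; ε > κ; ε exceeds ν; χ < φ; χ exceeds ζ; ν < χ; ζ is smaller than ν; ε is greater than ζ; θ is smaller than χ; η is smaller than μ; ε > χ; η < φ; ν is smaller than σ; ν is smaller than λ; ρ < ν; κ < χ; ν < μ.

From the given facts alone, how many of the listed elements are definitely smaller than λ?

8

From λ the given relations immediately reach ν, χ.
From those, θ, ζ, κ, ρ, μ — 7 in total.
From those, η — 8 in total.
No other element is forced below λ by the given relations, so the count is 8.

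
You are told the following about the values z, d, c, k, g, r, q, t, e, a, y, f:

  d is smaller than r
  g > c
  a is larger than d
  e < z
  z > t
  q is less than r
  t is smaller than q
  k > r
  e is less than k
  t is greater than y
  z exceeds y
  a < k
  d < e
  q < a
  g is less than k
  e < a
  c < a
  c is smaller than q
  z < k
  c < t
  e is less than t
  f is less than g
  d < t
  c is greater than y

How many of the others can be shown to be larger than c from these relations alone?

From c the given relations immediately reach g, t, q, a.
From those, r, z, k — 7 in total.
No other element is forced above c by the given relations, so the count is 7.

7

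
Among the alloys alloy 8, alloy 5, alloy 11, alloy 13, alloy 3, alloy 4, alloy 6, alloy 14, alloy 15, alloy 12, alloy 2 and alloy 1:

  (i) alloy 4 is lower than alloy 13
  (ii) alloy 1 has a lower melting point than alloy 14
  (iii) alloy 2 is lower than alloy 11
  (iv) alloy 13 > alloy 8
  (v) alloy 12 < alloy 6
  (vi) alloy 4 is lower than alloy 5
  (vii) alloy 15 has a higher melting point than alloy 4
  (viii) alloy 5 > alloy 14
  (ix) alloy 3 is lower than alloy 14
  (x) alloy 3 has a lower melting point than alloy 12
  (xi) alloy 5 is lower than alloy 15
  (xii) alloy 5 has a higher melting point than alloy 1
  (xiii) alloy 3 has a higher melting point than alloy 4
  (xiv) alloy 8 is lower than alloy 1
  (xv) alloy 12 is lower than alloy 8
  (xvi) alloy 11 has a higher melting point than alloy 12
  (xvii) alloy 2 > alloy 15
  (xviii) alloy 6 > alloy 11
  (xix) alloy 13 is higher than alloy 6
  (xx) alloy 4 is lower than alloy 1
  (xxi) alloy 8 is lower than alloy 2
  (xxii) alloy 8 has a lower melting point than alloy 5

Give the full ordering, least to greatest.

The consecutive links are each given: alloy 4 < alloy 3; alloy 3 < alloy 12; alloy 12 < alloy 8; alloy 8 < alloy 1; alloy 1 < alloy 14; alloy 14 < alloy 5; alloy 5 < alloy 15; alloy 15 < alloy 2; alloy 2 < alloy 11; alloy 11 < alloy 6; alloy 6 < alloy 13.

alloy 4 < alloy 3 < alloy 12 < alloy 8 < alloy 1 < alloy 14 < alloy 5 < alloy 15 < alloy 2 < alloy 11 < alloy 6 < alloy 13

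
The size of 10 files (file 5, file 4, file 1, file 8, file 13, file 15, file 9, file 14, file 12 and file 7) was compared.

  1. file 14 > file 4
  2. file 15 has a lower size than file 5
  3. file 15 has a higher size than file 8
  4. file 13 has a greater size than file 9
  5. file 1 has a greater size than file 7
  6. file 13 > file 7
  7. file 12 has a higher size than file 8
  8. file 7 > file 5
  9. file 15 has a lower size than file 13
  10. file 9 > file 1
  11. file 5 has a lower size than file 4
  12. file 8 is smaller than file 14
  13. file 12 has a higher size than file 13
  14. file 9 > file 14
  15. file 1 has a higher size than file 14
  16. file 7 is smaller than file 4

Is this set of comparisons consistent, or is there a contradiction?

Every relation is compatible with file 8 < file 15 < file 5 < file 7 < file 4 < file 14 < file 1 < file 9 < file 13 < file 12; the set is consistent.

consistent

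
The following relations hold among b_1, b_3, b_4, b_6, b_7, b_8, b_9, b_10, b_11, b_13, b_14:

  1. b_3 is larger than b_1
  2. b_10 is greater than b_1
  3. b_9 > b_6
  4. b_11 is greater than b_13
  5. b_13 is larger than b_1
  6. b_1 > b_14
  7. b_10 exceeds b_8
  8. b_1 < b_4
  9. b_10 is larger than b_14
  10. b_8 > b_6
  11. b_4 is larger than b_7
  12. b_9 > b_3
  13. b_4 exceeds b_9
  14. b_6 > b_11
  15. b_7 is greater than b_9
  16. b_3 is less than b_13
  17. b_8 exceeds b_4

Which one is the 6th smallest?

b_6

Piecing the relations together gives one ordering: b_14 < b_1 < b_3 < b_13 < b_11 < b_6 < b_9 < b_7 < b_4 < b_8 < b_10.
The 6th smallest is b_6.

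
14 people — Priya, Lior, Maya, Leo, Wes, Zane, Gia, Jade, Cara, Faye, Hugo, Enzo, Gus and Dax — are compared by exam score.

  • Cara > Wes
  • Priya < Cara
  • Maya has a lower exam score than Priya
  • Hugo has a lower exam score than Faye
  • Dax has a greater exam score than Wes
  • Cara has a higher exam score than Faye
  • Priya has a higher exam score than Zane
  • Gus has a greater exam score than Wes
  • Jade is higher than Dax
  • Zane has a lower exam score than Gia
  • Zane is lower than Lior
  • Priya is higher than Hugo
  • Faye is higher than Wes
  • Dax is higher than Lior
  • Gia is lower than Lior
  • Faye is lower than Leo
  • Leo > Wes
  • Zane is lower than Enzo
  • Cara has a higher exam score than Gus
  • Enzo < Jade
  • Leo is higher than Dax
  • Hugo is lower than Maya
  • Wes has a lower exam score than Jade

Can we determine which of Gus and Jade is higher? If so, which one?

Following every chain through Gus: above Gus we get Cara; below Gus we get Wes.
Jade is not reached, and no chain runs the other way from Jade to Gus.
So the given relations leave the order of Gus and Jade undetermined.

undetermined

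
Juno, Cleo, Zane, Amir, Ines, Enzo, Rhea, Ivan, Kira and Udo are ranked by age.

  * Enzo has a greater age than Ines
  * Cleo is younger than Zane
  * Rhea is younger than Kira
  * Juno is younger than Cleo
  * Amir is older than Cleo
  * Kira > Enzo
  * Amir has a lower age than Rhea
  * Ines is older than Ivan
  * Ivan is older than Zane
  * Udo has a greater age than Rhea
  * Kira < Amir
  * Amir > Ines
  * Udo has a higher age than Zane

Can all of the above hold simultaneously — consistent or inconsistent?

inconsistent

Chaining the given relations yields Kira < Amir < Rhea, so Kira < Rhea. But one relation states Rhea < Kira. These cannot both hold.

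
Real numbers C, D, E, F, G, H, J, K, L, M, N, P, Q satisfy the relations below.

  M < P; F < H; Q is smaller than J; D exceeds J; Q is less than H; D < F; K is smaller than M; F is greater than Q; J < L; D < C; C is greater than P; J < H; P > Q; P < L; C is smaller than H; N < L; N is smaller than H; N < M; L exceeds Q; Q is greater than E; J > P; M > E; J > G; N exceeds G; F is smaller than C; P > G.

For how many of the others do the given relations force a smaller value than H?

The elements the relations force below H are E, G, N, K, M, Q, P, J, D, F, C — no chain reaches any other.
That is 11.

11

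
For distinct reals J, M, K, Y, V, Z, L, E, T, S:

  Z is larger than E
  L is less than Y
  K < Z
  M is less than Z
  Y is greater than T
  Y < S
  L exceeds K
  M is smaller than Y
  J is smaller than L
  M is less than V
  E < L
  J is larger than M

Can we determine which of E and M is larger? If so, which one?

undetermined

Following every chain through M: above M we get J, L, V, Y, S, Z.
E is not reached, and no chain runs the other way from E to M.
So the given relations leave the order of M and E undetermined.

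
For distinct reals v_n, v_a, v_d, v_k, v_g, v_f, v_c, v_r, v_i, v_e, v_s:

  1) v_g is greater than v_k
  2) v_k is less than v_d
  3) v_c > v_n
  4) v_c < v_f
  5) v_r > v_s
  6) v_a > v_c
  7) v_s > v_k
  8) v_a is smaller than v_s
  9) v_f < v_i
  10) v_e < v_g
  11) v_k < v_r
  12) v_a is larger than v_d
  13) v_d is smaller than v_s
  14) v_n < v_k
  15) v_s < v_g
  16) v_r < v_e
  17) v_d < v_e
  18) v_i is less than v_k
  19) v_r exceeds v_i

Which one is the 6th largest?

Piecing the relations together gives one ordering: v_n < v_c < v_f < v_i < v_k < v_d < v_a < v_s < v_r < v_e < v_g.
Counting 6 from the largest end gives v_d.

v_d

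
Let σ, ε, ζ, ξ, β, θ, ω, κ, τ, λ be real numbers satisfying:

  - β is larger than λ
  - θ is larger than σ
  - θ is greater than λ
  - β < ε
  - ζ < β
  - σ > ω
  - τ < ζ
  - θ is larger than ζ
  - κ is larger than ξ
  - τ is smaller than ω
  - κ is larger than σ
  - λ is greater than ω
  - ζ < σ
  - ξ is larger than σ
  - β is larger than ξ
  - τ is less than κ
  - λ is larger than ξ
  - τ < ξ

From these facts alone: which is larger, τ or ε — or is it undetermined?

ε

τ < ζ < σ < ξ < β < ε, by transitivity through ζ, σ, ξ, β.
So ε is larger.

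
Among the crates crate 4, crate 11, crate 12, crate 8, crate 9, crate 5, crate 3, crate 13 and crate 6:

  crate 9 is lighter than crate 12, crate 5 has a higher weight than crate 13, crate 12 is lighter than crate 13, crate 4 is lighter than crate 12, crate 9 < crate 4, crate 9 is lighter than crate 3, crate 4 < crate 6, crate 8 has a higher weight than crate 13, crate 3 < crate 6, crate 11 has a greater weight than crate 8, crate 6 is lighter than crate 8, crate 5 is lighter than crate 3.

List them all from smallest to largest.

crate 9 < crate 4 < crate 12 < crate 13 < crate 5 < crate 3 < crate 6 < crate 8 < crate 11

Nothing is placed below crate 9, so it is least; from there crate 9 < crate 4; crate 4 < crate 12; crate 12 < crate 13; crate 13 < crate 5; crate 5 < crate 3; crate 3 < crate 6; crate 6 < crate 8; crate 8 < crate 11, each given directly.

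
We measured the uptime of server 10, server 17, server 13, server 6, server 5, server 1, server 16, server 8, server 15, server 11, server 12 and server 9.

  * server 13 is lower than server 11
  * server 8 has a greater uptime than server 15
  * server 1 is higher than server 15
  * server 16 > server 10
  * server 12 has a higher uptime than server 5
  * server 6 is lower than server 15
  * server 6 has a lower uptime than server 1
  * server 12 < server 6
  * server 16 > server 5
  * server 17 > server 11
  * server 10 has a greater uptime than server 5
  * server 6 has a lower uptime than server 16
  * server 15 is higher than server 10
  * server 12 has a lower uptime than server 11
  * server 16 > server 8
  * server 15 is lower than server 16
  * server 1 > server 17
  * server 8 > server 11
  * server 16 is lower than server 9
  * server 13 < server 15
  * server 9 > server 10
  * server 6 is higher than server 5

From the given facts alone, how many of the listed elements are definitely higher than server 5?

10

The elements the relations force above server 5 are server 12, server 6, server 11, server 10, server 15, server 17, server 1, server 8, server 16, server 9 — no chain reaches any other.
That is 10.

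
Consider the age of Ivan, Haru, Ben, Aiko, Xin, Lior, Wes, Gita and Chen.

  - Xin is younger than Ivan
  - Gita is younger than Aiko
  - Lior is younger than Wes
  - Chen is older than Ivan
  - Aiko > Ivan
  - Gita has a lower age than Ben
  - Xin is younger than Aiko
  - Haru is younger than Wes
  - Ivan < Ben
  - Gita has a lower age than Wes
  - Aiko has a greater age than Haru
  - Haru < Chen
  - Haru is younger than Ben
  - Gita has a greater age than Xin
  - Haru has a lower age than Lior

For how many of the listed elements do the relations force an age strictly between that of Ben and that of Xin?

The relations place Xin below Ben. An element lies strictly between them when it is forced above Xin and also forced below Ben.
Above Xin: {Gita, Wes, Ivan, Chen, Aiko}. Below Ben: {Gita, Haru, Ivan}.
Intersection: {Gita, Ivan} — 2.

2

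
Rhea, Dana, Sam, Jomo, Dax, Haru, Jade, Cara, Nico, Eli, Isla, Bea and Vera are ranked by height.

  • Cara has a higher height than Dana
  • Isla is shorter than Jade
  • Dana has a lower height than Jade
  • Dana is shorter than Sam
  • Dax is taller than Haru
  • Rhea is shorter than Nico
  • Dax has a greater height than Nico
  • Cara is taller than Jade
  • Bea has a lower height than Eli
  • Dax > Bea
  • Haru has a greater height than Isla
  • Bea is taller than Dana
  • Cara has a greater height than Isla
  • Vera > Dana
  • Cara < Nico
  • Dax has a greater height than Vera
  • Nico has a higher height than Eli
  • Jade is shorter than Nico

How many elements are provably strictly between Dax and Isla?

4

The relations place Isla below Dax. An element lies strictly between them when it is forced above Isla and also forced below Dax.
Above Isla: {Haru, Jade, Cara, Nico}. Below Dax: {Dana, Haru, Vera, Rhea, Jade, Cara, Bea, Eli, Nico}.
Intersection: {Haru, Jade, Cara, Nico} — 4.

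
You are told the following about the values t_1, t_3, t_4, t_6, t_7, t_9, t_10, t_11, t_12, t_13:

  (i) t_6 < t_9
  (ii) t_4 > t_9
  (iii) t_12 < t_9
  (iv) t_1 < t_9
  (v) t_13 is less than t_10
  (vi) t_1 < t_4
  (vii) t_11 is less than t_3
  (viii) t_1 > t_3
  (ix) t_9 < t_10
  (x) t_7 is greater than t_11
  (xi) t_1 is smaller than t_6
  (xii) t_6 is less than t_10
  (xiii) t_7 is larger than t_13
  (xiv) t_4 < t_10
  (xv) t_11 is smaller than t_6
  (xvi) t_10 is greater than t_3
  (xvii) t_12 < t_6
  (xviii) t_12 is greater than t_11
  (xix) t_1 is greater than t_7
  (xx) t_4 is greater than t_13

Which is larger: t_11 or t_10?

t_10

t_11 < t_7 and t_7 < t_1 give t_11 < t_1.
Then t_1 < t_6 extends the chain to t_6.
With t_6 < t_9: t_11 < t_7 < t_1 < t_6 < t_9.
Then t_9 < t_4 extends the chain to t_4.
With t_4 < t_10: t_11 < t_7 < t_1 < t_6 < t_9 < t_4 < t_10.
So t_11 < t_10; t_10 is the larger of the two.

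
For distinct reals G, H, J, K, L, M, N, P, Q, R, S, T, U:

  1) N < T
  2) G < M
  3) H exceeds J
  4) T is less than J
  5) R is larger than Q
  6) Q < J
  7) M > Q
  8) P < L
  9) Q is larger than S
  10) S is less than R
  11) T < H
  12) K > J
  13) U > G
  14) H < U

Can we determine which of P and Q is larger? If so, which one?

Following every chain through Q: above Q we get J, M, H, R, U, K; below Q we get S.
P is not reached, and no chain runs the other way from P to Q.
So the given relations leave the order of Q and P undetermined.

undetermined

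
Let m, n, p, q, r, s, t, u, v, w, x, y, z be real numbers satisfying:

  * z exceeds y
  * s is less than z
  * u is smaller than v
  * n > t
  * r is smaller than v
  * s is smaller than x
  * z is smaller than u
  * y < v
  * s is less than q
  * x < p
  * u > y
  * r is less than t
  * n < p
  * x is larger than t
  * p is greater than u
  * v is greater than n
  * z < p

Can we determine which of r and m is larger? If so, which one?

undetermined

Following every chain through r: above r we get t, n, x, v, p.
m is not reached, and no chain runs the other way from m to r.
So the given relations leave the order of r and m undetermined.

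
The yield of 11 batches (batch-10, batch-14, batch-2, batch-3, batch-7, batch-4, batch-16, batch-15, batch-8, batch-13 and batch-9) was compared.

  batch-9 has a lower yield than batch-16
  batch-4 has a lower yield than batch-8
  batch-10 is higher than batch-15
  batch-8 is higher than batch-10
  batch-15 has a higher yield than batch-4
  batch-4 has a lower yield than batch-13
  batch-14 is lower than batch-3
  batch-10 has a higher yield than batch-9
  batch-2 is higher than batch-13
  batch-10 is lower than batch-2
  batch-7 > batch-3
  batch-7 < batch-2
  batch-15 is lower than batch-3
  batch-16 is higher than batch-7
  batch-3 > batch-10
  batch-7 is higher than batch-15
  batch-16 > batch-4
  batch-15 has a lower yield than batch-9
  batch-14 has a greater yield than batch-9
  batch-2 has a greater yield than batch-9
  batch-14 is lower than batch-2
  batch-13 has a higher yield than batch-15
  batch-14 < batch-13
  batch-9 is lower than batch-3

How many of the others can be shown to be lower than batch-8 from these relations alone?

4

From batch-8 the given relations immediately reach batch-4, batch-10.
From those, batch-15, batch-9 — 4 in total.
Nothing else is reachable below batch-8; 4 in all.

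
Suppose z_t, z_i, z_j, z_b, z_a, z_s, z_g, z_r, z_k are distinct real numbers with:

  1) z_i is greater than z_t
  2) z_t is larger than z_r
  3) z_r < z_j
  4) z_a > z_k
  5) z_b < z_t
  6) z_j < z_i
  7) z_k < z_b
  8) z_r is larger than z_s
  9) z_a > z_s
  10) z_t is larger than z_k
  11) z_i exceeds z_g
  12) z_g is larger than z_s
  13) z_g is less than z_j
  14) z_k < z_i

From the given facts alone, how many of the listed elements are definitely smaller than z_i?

7

Directly below z_i: z_k, z_g, z_j, z_t.
One step further: z_s, z_r, z_b (7 so far).
Nothing else is reachable below z_i; 7 in all.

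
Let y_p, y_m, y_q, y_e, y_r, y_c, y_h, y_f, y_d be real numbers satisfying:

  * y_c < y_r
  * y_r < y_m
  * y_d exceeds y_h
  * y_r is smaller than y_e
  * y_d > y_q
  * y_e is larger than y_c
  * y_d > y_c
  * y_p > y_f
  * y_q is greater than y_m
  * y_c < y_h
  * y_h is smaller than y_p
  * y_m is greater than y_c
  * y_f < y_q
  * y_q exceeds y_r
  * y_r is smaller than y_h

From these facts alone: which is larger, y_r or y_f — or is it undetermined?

Following every chain through y_r: above y_r we get y_m, y_q, y_h, y_e, y_d, y_p; below y_r we get y_c.
y_f is not reached, and no chain runs the other way from y_f to y_r.
So the given relations leave the order of y_r and y_f undetermined.

undetermined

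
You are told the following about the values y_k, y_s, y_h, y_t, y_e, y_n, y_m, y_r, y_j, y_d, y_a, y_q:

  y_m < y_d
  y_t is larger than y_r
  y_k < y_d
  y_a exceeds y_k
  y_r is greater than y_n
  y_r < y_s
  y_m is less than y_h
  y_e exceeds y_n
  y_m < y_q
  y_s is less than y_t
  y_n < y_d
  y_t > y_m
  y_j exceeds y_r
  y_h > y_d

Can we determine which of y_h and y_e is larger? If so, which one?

Following every chain through y_e: below y_e we get y_n.
y_h is not reached, and no chain runs the other way from y_h to y_e.
So the given relations leave the order of y_e and y_h undetermined.

undetermined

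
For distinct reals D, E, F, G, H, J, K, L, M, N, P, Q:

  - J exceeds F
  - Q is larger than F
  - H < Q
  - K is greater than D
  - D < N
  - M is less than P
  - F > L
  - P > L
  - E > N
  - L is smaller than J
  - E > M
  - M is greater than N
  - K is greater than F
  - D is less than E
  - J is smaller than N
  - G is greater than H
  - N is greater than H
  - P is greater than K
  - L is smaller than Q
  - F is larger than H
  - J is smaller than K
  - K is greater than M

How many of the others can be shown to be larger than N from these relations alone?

4

Directly above N: M, E.
One step further: K, P (4 so far).
Nothing else is reachable above N; 4 in all.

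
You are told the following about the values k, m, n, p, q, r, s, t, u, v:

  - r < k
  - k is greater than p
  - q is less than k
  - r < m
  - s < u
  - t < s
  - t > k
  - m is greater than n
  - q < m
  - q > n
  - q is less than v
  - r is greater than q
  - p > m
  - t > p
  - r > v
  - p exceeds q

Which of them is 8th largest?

v

Chaining the given pairs: n < q < v < r < m < p < k < t < s < u.
The 8th largest is v.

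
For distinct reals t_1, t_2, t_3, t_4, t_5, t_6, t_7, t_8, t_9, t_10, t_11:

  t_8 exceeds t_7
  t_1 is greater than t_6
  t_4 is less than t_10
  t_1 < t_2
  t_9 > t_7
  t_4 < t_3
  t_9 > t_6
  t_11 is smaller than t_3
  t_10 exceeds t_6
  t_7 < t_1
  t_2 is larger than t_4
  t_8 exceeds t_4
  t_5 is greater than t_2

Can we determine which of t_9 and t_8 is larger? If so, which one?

Following every chain through t_8: below t_8 we get t_4, t_7.
t_9 is not reached, and no chain runs the other way from t_9 to t_8.
So the given relations leave the order of t_8 and t_9 undetermined.

undetermined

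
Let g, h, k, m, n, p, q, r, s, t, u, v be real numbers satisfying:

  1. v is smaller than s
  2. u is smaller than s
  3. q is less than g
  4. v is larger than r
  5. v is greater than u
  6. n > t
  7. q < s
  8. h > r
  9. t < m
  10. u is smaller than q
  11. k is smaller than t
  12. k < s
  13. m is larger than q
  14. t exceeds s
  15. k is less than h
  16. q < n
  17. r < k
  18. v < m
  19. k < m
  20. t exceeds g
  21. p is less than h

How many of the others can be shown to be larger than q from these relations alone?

The elements the relations force above q are g, s, t, n, m — no chain reaches any other.
That is 5.

5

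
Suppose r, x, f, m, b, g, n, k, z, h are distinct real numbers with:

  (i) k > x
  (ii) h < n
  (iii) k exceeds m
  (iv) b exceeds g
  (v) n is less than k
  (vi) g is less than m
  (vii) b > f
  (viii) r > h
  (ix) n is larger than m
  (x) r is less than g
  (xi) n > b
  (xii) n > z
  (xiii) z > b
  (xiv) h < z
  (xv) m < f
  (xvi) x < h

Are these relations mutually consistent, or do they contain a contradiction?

Every relation is compatible with x < h < r < g < m < f < b < z < n < k; the set is consistent.

consistent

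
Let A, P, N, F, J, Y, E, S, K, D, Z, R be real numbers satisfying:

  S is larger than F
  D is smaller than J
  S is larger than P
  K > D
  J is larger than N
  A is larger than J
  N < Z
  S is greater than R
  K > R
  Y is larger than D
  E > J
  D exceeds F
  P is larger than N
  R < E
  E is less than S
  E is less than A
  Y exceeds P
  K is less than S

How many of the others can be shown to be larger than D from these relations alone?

6

From D the given relations immediately reach J, K, Y.
From those, E, A, S — 6 in total.
No other element is forced above D by the given relations, so the count is 6.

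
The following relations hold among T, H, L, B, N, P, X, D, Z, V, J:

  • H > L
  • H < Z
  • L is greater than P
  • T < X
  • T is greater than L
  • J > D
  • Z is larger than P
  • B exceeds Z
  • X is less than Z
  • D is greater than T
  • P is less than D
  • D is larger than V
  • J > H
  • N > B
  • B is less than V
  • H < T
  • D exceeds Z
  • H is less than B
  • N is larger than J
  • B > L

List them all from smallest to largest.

P < L < H < T < X < Z < B < V < D < J < N

The consecutive links are each given: P < L; L < H; H < T; T < X; X < Z; Z < B; B < V; V < D; D < J; J < N.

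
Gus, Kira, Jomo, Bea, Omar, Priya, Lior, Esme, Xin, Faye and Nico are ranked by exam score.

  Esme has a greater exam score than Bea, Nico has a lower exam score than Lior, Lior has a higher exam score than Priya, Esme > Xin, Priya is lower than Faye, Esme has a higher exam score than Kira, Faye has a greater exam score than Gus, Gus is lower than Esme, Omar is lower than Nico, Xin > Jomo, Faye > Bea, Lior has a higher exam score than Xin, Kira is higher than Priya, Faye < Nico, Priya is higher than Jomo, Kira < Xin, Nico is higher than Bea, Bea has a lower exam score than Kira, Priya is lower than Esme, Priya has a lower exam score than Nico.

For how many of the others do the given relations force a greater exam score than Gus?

4

The elements the relations force above Gus are Faye, Nico, Lior, Esme — no chain reaches any other.
That is 4.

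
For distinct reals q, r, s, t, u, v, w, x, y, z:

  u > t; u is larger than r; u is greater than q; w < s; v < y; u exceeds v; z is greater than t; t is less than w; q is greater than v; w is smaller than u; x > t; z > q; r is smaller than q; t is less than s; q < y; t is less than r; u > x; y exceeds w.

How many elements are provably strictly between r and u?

1

Chaining upward from r reaches: q, z, y.
Chaining downward from u reaches: v, t, w, x, q.
Strictly between r and u are those in both lists: q — 1 element.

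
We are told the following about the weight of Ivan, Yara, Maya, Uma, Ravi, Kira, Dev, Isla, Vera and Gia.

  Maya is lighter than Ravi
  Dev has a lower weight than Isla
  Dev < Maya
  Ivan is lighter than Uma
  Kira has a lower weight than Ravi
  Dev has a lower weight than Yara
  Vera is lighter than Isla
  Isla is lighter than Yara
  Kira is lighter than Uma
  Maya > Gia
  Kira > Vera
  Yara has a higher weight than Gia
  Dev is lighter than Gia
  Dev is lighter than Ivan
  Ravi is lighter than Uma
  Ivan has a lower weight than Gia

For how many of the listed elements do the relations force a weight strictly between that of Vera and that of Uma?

Chaining upward from Vera reaches: Kira, Isla, Yara, Ravi.
Chaining downward from Uma reaches: Kira, Dev, Ivan, Gia, Maya, Ravi.
Strictly between Vera and Uma are those in both lists: Kira, Ravi — 2 elements.

2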